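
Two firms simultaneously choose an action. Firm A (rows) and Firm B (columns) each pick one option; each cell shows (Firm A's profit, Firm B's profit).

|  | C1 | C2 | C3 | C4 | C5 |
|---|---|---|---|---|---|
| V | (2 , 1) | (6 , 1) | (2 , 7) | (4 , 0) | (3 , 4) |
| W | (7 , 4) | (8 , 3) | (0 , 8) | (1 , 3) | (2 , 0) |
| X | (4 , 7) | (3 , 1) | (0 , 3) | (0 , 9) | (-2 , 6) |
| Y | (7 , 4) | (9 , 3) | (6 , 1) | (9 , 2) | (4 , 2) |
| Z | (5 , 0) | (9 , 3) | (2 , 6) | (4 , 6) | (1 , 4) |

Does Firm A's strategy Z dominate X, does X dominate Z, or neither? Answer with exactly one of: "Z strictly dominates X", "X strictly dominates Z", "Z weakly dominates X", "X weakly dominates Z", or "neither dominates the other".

Compare Z to X across each opponent action: C1: 5>4, C2: 9>3, C3: 2>0, C4: 4>0, C5: 1>-2.
Z gives a strictly higher payoff against each opponent action, so Z strictly dominates X.

Z strictly dominates X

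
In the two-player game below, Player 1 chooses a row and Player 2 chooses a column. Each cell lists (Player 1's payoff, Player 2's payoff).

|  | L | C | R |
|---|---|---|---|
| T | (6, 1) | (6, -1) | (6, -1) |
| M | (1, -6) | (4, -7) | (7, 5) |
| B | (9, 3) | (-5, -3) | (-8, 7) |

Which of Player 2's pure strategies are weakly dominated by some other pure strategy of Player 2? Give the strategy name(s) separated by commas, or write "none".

Nothing dominates L: C at T (1>-1); R at T (1>-1).
C: dominated, since L does at least as well everywhere (T: 1>-1, M: -6>-7, B: 3>-3).
R is not dominated — it holds its own against L at M (5>-6); C at M (5>-7).

C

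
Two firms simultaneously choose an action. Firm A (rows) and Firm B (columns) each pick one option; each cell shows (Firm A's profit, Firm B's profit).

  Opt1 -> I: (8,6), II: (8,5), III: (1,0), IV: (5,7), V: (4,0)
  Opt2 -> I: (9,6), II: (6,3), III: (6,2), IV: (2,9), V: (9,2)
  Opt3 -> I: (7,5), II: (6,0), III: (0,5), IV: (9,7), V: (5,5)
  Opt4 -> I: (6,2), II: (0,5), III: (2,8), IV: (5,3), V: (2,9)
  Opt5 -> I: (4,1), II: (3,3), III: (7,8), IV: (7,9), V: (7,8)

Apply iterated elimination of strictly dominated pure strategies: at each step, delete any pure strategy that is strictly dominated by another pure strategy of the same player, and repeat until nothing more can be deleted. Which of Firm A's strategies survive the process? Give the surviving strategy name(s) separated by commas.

Opt3

Column I is eliminated: IV beats it against every remaining row (Opt1: 7>6, Opt2: 9>6, Opt3: 7>5, Opt4: 3>2, Opt5: 9>1).
Row Opt4 is eliminated: Opt5 beats it against every remaining column (II: 3>0, III: 7>2, IV: 7>5, V: 7>2).
For Firm B, IV strictly dominates II on the remaining rows (Opt1: 7>5, Opt2: 9>3, Opt3: 7>0, Opt5: 9>3); eliminate II.
Firm A's strategy Opt1 is strictly dominated by Opt5 (III: 7>1, IV: 7>5, V: 7>4) and is removed.
For Firm B, IV strictly dominates III on the remaining rows (Opt2: 9>2, Opt3: 7>5, Opt5: 9>8); eliminate III.
For Firm B, IV strictly dominates V on the remaining rows (Opt2: 9>2, Opt3: 7>5, Opt5: 9>8); eliminate V.
Row Opt2 is eliminated: Opt3 beats it against every remaining column (IV: 9>2).
For Firm A, Opt3 strictly dominates Opt5 on the remaining columns (IV: 9>7); eliminate Opt5.
Among the remaining strategies, none is strictly dominated by another pure strategy of the same player, so the elimination stops.
Surviving strategies — Firm A: {Opt3}; Firm B: {IV}.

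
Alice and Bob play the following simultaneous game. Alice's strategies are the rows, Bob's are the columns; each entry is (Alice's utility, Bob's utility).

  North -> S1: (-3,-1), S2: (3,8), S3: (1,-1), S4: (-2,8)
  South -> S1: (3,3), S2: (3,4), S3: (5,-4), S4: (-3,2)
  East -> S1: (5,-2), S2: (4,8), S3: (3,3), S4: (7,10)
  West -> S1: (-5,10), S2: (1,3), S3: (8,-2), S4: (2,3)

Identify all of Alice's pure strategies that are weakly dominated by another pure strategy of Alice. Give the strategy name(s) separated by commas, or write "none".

East weakly dominates North — S1: 5>-3, S2: 4>3, S3: 3>1, S4: 7>-2.
South is not dominated — it holds its own against North at S1 (3>-3); East at S3 (5>3); West at S1 (3>-5).
East is not dominated — it holds its own against North at S1 (5>-3); South at S1 (5>3); West at S1 (5>-5).
West: no other strategy beats it everywhere (North at S3 (8>1); South at S3 (8>5); East at S3 (8>3)).

North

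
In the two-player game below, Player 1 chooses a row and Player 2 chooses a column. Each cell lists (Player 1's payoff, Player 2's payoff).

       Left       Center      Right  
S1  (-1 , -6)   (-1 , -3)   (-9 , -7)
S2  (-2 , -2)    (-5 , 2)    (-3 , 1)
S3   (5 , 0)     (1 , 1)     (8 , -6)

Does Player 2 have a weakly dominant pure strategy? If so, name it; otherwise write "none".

Center

Center vs Left: S1: -3>-6, S2: 2>-2, S3: 1>0.
Center vs Right: S1: -3>-7, S2: 2>1, S3: 1>-6.
Center is at least as good as every other strategy against every opponent action, so it is weakly dominant.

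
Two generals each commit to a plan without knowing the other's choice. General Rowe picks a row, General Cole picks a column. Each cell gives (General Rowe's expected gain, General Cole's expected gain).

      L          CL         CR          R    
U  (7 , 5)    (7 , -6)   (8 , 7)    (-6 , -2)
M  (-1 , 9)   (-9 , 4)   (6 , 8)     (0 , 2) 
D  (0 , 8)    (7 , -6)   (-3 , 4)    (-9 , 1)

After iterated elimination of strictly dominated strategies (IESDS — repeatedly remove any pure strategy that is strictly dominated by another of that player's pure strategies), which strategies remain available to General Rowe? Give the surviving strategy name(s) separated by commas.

U

Column CL is eliminated: L beats it against every remaining row (U: 5>-6, M: 9>4, D: 8>-6).
For General Rowe, U strictly dominates D on the remaining columns (L: 7>0, CR: 8>-3, R: -6>-9); eliminate D.
General Cole's strategy R is strictly dominated by L (U: 5>-2, M: 9>2) and is removed.
For General Rowe, U strictly dominates M on the remaining columns (L: 7>-1, CR: 8>6); eliminate M.
General Cole's strategy L is strictly dominated by CR (U: 7>5) and is removed.
Among the remaining strategies, none is strictly dominated by another pure strategy of the same player, so the elimination stops.
Surviving strategies — General Rowe: {U}; General Cole: {CR}.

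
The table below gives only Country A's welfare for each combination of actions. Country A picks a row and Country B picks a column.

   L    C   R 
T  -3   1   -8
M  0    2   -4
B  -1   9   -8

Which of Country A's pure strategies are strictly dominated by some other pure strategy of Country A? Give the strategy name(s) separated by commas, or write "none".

T is strictly dominated by M (L: 0>-3, C: 2>1, R: -4>-8).
Nothing dominates M: T at L (0>-3); B at L (0>-1).
Nothing dominates B: T at L (-1>-3); M at C (9>2).

T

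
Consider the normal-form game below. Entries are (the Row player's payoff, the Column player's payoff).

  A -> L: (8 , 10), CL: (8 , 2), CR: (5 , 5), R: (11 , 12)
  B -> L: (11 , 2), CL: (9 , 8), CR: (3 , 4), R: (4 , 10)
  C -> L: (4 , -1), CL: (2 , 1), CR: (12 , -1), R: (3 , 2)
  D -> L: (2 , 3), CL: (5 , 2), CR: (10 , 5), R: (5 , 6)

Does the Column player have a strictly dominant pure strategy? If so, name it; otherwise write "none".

R

R vs L: A: 12>10, B: 10>2, C: 2>-1, D: 6>3.
R vs CL: A: 12>2, B: 10>8, C: 2>1, D: 6>2.
R vs CR: A: 12>5, B: 10>4, C: 2>-1, D: 6>5.
R strictly beats every other strategy against every opponent action, so it is strictly dominant.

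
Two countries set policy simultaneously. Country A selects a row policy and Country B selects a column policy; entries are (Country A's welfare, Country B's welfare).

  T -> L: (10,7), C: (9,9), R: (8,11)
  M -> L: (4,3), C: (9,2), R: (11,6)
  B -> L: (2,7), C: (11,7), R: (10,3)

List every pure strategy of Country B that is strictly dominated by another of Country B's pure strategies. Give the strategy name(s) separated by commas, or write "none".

none

Nothing dominates L: C at M (3>2); R at B (7>3).
Nothing dominates C: L at T (9>7); R at B (7>3).
Nothing dominates R: L at T (11>7); C at T (11>9).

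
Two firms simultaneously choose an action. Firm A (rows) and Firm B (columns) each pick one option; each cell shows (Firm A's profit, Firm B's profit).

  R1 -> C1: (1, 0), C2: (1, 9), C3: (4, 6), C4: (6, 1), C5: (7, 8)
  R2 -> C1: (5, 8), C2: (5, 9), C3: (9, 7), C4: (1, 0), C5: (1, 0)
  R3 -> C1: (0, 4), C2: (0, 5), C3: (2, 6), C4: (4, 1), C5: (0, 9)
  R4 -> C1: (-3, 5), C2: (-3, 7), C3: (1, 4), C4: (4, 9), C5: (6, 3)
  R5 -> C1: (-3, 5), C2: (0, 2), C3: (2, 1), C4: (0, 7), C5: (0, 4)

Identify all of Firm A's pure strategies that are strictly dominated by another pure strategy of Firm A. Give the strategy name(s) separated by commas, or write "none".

R1: no other strategy beats it everywhere (R2 at C4 (6>1); R3 at C1 (1>0); R4 at C1 (1>-3); R5 at C1 (1>-3)).
R2: no other strategy beats it everywhere (R1 at C1 (5>1); R3 at C1 (5>0); R4 at C1 (5>-3); R5 at C1 (5>-3)).
R3: dominated, since R1 does at least as well everywhere (C1: 1>0, C2: 1>0, C3: 4>2, C4: 6>4, C5: 7>0).
R4 is strictly dominated by R1 (C1: 1>-3, C2: 1>-3, C3: 4>1, C4: 6>4, C5: 7>6).
R5 is strictly dominated by R1 (C1: 1>-3, C2: 1>0, C3: 4>2, C4: 6>0, C5: 7>0).

R3, R4, R5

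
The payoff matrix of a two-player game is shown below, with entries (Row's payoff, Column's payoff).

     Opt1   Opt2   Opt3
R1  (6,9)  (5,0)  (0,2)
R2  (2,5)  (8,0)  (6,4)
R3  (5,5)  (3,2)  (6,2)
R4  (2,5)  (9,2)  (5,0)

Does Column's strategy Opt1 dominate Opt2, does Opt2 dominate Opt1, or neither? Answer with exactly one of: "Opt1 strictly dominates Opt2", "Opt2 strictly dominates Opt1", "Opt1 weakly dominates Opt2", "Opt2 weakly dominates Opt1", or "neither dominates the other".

Opt1 strictly dominates Opt2

Compare Opt1 to Opt2 across every action of Row: R1: 9>0, R2: 5>0, R3: 5>2, R4: 5>2.
Opt1 gives a strictly higher payoff against every action of Row, so Opt1 strictly dominates Opt2.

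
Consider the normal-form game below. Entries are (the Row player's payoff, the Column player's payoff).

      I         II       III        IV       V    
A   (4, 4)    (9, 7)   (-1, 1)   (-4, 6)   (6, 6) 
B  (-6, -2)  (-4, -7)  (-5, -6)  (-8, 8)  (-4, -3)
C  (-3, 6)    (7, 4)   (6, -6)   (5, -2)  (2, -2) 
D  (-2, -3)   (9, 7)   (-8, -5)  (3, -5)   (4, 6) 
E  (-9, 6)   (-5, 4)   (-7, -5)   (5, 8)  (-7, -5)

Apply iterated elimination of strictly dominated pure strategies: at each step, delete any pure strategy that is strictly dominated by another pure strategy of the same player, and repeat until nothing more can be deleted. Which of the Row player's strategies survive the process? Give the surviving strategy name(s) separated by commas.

A, C, D, E

Row B is eliminated: A beats it against every remaining column (I: 4>-6, II: 9>-4, III: -1>-5, IV: -4>-8, V: 6>-4).
For the Column player, I strictly dominates III on the remaining rows (A: 4>1, C: 6>-6, D: -3>-5, E: 6>-5); eliminate III.
Column V is eliminated: II beats it against every remaining row (A: 7>6, C: 4>-2, D: 7>6, E: 4>-5).
Among the remaining strategies, none is strictly dominated by another pure strategy of the same player, so the elimination stops.
Surviving strategies — the Row player: {A, C, D, E}; the Column player: {I, II, IV}.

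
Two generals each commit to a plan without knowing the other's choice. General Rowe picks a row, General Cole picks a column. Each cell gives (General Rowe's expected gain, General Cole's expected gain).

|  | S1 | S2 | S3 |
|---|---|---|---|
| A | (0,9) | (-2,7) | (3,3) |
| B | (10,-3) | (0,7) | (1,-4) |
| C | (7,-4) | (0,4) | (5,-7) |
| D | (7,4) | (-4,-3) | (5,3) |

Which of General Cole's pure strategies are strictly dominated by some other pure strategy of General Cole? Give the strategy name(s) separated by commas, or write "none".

S1: no other strategy beats it everywhere (S2 at A (9>7); S3 at A (9>3)).
S2: no other strategy beats it everywhere (S1 at B (7>-3); S3 at A (7>3)).
S1 strictly dominates S3 — A: 9>3, B: -3>-4, C: -4>-7, D: 4>3.

S3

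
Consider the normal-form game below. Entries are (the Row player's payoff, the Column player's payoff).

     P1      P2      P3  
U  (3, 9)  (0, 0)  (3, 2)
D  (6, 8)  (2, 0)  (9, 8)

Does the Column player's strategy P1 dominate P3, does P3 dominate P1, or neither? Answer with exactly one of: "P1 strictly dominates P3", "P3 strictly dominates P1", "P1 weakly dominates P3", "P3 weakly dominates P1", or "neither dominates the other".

P1 weakly dominates P3

Compare P1 to P3 across each choice by the Row player: U: 9>2, D: 8=8.
P1 is at least as good everywhere and strictly better somewhere (tied only at D), so P1 weakly but not strictly dominates P3.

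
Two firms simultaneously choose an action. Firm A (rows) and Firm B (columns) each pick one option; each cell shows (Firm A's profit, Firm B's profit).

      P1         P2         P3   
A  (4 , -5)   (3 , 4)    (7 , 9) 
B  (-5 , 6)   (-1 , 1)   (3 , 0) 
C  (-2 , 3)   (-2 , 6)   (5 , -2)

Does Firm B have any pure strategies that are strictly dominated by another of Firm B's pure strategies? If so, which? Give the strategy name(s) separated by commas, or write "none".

P1: no other strategy beats it everywhere (P2 at B (6>1); P3 at B (6>0)).
P2 is not dominated — it holds its own against P1 at A (4>-5); P3 at B (1>0).
P3 is not dominated — it holds its own against P1 at A (9>-5); P2 at A (9>4).

none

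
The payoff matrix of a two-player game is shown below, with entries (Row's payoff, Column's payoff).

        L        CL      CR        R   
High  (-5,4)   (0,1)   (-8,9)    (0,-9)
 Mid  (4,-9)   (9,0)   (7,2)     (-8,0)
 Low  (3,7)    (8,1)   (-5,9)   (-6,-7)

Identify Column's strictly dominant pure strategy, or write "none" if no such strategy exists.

CR vs L: High: 9>4, Mid: 2>-9, Low: 9>7.
CR vs CL: High: 9>1, Mid: 2>0, Low: 9>1.
CR vs R: High: 9>-9, Mid: 2>0, Low: 9>-7.
CR strictly beats every other strategy against every opponent action, so it is strictly dominant.

CR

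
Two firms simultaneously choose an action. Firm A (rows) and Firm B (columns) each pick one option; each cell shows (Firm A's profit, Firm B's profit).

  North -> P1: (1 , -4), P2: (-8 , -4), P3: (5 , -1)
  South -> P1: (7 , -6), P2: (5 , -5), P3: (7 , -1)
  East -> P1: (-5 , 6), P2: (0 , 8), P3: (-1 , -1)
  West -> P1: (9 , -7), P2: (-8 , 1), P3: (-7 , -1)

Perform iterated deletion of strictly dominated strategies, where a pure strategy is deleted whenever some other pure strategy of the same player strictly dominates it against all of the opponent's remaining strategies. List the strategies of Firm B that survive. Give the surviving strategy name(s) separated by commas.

P3

For Firm A, South strictly dominates North on the remaining columns (P1: 7>1, P2: 5>-8, P3: 7>5); eliminate North.
Firm A's strategy East is strictly dominated by South (P1: 7>-5, P2: 5>0, P3: 7>-1) and is removed.
For Firm B, P2 strictly dominates P1 on the remaining rows (South: -5>-6, West: 1>-7); eliminate P1.
Firm A's strategy West is strictly dominated by South (P2: 5>-8, P3: 7>-7) and is removed.
Column P2 is eliminated: P3 beats it against every remaining row (South: -1>-5).
Among the remaining strategies, none is strictly dominated by another pure strategy of the same player, so the elimination stops.
Surviving strategies — Firm A: {South}; Firm B: {P3}.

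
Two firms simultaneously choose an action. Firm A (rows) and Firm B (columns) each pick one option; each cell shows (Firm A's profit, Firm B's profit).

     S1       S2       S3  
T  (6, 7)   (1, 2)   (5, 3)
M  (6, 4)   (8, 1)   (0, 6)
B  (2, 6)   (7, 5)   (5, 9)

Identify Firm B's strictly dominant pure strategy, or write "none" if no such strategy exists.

none

S1 fails to dominate S3 at M (4<6).
S2 fails to dominate S1 at T (2<7).
S3 fails to dominate S1 at T (3<7).
No single strategy dominates all the others.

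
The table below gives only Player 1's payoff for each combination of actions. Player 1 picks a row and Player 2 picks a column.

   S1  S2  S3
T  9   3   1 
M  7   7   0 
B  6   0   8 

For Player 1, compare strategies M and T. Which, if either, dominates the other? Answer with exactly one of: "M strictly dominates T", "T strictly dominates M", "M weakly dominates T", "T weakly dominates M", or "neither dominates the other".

Compare M to T across every action of Player 2: S1: 7<9, S2: 7>3, S3: 0<1.
M does better at S2 but worse at S1, S3; neither strategy dominates the other.

neither dominates the other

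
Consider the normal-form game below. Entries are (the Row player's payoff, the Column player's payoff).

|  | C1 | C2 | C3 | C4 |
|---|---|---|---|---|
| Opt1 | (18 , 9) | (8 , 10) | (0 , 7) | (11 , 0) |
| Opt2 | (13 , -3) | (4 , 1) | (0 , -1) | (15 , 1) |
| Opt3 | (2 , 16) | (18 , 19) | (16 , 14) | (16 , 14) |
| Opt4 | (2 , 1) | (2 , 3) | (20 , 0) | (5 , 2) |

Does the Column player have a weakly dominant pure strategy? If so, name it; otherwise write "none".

C2 vs C1: Opt1: 10>9, Opt2: 1>-3, Opt3: 19>16, Opt4: 3>1.
C2 vs C3: Opt1: 10>7, Opt2: 1>-1, Opt3: 19>14, Opt4: 3>0.
C2 vs C4: Opt1: 10>0, Opt2: 1=1, Opt3: 19>14, Opt4: 3>2.
C2 is at least as good as every other strategy against every opponent action, so it is weakly dominant.

C2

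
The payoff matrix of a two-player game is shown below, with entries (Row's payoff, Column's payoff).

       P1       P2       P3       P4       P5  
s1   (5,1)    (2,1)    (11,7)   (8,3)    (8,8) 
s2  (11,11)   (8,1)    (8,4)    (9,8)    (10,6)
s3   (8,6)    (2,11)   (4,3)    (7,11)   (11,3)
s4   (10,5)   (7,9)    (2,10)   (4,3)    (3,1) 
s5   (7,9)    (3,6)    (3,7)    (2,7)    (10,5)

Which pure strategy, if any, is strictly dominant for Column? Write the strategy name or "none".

none

P1 fails to dominate P2 at s1 (1=1).
P2 fails to dominate P1 at s1 (1=1).
P3 fails to dominate P1 at s2 (4<11).
P4 fails to dominate P1 at s2 (8<11).
P5 fails to dominate P1 at s2 (6<11).
No single strategy dominates all the others.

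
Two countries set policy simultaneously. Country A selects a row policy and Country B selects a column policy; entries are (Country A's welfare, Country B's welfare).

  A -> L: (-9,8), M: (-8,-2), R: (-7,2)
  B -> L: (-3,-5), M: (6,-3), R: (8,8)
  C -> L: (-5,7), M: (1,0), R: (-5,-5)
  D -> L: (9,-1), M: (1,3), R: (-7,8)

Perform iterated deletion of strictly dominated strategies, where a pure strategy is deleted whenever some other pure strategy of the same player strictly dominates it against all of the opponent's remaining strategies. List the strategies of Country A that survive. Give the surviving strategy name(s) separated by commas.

Country A's strategy A is strictly dominated by B (L: -3>-9, M: 6>-8, R: 8>-7) and is removed.
For Country A, B strictly dominates C on the remaining columns (L: -3>-5, M: 6>1, R: 8>-5); eliminate C.
Column L is eliminated: M beats it against every remaining row (B: -3>-5, D: 3>-1).
For Country A, B strictly dominates D on the remaining columns (M: 6>1, R: 8>-7); eliminate D.
For Country B, R strictly dominates M on the remaining rows (B: 8>-3); eliminate M.
Among the remaining strategies, none is strictly dominated by another pure strategy of the same player, so the elimination stops.
Surviving strategies — Country A: {B}; Country B: {R}.

B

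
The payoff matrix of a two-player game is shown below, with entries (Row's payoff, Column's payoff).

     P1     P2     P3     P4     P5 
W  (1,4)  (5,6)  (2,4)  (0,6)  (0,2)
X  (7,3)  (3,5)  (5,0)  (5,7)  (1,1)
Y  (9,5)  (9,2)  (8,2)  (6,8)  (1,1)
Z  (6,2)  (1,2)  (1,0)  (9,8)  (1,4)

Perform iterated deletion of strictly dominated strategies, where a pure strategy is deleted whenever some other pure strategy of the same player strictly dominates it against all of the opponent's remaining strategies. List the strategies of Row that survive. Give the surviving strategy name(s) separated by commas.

For Row, Y strictly dominates W on the remaining columns (P1: 9>1, P2: 9>5, P3: 8>2, P4: 6>0, P5: 1>0); eliminate W.
Column P1 is eliminated: P4 beats it against every remaining row (X: 7>3, Y: 8>5, Z: 8>2).
Column P2 is eliminated: P4 beats it against every remaining row (X: 7>5, Y: 8>2, Z: 8>2).
Column's strategy P3 is strictly dominated by P4 (X: 7>0, Y: 8>2, Z: 8>0) and is removed.
Column's strategy P5 is strictly dominated by P4 (X: 7>1, Y: 8>1, Z: 8>4) and is removed.
Row's strategy X is strictly dominated by Y (P4: 6>5) and is removed.
Row Y is eliminated: Z beats it against every remaining column (P4: 9>6).
Among the remaining strategies, none is strictly dominated by another pure strategy of the same player, so the elimination stops.
Surviving strategies — Row: {Z}; Column: {P4}.

Z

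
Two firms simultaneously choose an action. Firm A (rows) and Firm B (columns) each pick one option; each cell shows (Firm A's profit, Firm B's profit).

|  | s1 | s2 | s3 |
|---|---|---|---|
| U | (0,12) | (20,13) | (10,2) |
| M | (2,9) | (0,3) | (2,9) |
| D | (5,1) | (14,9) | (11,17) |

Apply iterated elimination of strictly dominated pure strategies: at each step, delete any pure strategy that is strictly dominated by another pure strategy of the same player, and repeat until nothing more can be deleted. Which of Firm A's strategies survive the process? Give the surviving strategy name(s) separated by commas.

For Firm A, D strictly dominates M on the remaining columns (s1: 5>2, s2: 14>0, s3: 11>2); eliminate M.
For Firm B, s2 strictly dominates s1 on the remaining rows (U: 13>12, D: 9>1); eliminate s1.
Among the remaining strategies, none is strictly dominated by another pure strategy of the same player, so the elimination stops.
Surviving strategies — Firm A: {U, D}; Firm B: {s2, s3}.

U, D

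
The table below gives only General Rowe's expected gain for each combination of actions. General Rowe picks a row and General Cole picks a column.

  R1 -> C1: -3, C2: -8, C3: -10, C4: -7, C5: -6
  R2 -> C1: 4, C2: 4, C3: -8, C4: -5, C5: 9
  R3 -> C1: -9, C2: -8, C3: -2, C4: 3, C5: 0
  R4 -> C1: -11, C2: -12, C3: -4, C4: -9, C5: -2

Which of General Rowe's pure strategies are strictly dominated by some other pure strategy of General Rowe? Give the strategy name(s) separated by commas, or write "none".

R1, R4

R1: dominated, since R2 does at least as well everywhere (C1: 4>-3, C2: 4>-8, C3: -8>-10, C4: -5>-7, C5: 9>-6).
R2 is not dominated — it holds its own against R1 at C1 (4>-3); R3 at C1 (4>-9); R4 at C1 (4>-11).
R3 is not dominated — it holds its own against R1 at C2 (-8=-8); R2 at C3 (-2>-8); R4 at C1 (-9>-11).
R3 strictly dominates R4 — C1: -9>-11, C2: -8>-12, C3: -2>-4, C4: 3>-9, C5: 0>-2.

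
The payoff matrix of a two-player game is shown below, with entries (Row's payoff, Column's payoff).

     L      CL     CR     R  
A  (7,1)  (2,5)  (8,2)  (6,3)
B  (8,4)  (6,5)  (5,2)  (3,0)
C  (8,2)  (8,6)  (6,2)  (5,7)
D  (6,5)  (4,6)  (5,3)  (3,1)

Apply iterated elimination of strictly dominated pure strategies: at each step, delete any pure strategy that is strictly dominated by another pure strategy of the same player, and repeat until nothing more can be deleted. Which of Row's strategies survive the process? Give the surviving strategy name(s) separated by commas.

A, C

For Row, C strictly dominates D on the remaining columns (L: 8>6, CL: 8>4, CR: 6>5, R: 5>3); eliminate D.
For Column, CL strictly dominates L on the remaining rows (A: 5>1, B: 5>4, C: 6>2); eliminate L.
Row's strategy B is strictly dominated by C (CL: 8>6, CR: 6>5, R: 5>3) and is removed.
For Column, CL strictly dominates CR on the remaining rows (A: 5>2, C: 6>2); eliminate CR.
Among the remaining strategies, none is strictly dominated by another pure strategy of the same player, so the elimination stops.
Surviving strategies — Row: {A, C}; Column: {CL, R}.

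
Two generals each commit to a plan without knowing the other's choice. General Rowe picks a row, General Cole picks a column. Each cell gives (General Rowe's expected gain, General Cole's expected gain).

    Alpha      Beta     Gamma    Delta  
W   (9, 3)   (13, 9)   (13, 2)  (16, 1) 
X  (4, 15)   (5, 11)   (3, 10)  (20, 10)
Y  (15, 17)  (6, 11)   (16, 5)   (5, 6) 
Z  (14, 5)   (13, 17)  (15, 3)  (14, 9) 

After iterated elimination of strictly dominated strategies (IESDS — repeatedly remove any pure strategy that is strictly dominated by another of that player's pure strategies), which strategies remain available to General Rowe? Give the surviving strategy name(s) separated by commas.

General Cole's strategy Gamma is strictly dominated by Alpha (W: 3>2, X: 15>10, Y: 17>5, Z: 5>3) and is removed.
Column Delta is eliminated: Beta beats it against every remaining row (W: 9>1, X: 11>10, Y: 11>6, Z: 17>9).
For General Rowe, W strictly dominates X on the remaining columns (Alpha: 9>4, Beta: 13>5); eliminate X.
Among the remaining strategies, none is strictly dominated by another pure strategy of the same player, so the elimination stops.
Surviving strategies — General Rowe: {W, Y, Z}; General Cole: {Alpha, Beta}.

W, Y, Z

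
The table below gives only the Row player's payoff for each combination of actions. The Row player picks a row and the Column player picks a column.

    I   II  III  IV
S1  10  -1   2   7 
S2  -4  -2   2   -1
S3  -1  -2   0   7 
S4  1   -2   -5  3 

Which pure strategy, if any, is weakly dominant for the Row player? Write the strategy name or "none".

S1 vs S2: I: 10>-4, II: -1>-2, III: 2=2, IV: 7>-1.
S1 vs S3: I: 10>-1, II: -1>-2, III: 2>0, IV: 7=7.
S1 vs S4: I: 10>1, II: -1>-2, III: 2>-5, IV: 7>3.
S1 is at least as good as every other strategy against every opponent action, so it is weakly dominant.

S1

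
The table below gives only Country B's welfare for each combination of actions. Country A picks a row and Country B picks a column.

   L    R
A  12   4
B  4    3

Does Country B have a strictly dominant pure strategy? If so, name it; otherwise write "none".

L

L vs R: A: 12>4, B: 4>3.
L strictly beats every other strategy against every opponent action, so it is strictly dominant.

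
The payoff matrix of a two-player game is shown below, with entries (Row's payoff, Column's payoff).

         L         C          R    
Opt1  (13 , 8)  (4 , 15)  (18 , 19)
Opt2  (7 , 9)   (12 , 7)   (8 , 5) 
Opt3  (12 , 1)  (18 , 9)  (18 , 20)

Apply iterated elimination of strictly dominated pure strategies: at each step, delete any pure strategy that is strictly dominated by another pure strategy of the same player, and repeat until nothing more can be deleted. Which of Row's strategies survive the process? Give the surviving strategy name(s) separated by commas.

For Row, Opt3 strictly dominates Opt2 on the remaining columns (L: 12>7, C: 18>12, R: 18>8); eliminate Opt2.
Column's strategy L is strictly dominated by C (Opt1: 15>8, Opt3: 9>1) and is removed.
Column's strategy C is strictly dominated by R (Opt1: 19>15, Opt3: 20>9) and is removed.
Among the remaining strategies, none is strictly dominated by another pure strategy of the same player, so the elimination stops.
Surviving strategies — Row: {Opt1, Opt3}; Column: {R}.

Opt1, Opt3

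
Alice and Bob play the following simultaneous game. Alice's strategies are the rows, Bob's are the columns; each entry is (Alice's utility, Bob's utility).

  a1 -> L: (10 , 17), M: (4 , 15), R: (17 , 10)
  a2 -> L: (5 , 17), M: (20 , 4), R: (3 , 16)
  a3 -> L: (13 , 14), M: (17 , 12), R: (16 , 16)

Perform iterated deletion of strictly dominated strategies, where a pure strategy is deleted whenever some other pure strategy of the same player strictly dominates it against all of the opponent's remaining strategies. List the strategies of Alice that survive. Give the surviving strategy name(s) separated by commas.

a1, a3

Column M is eliminated: L beats it against every remaining row (a1: 17>15, a2: 17>4, a3: 14>12).
For Alice, a1 strictly dominates a2 on the remaining columns (L: 10>5, R: 17>3); eliminate a2.
Among the remaining strategies, none is strictly dominated by another pure strategy of the same player, so the elimination stops.
Surviving strategies — Alice: {a1, a3}; Bob: {L, R}.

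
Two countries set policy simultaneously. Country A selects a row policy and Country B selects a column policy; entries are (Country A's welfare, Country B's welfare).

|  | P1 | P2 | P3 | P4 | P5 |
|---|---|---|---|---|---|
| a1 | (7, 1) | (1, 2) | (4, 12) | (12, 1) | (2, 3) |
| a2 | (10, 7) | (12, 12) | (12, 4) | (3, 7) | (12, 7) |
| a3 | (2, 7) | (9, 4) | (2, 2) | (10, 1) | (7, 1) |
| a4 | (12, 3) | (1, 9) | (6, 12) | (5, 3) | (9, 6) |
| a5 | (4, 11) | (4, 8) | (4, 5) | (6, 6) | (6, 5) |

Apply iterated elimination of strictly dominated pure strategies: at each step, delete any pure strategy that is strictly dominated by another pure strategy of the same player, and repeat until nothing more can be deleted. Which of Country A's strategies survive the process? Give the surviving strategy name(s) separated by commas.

a2

For Country B, P2 strictly dominates P4 on the remaining rows (a1: 2>1, a2: 12>7, a3: 4>1, a4: 9>3, a5: 8>6); eliminate P4.
Row a1 is eliminated: a2 beats it against every remaining column (P1: 10>7, P2: 12>1, P3: 12>4, P5: 12>2).
For Country A, a2 strictly dominates a3 on the remaining columns (P1: 10>2, P2: 12>9, P3: 12>2, P5: 12>7); eliminate a3.
Country A's strategy a5 is strictly dominated by a2 (P1: 10>4, P2: 12>4, P3: 12>4, P5: 12>6) and is removed.
For Country B, P2 strictly dominates P1 on the remaining rows (a2: 12>7, a4: 9>3); eliminate P1.
Country A's strategy a4 is strictly dominated by a2 (P2: 12>1, P3: 12>6, P5: 12>9) and is removed.
For Country B, P2 strictly dominates P3 on the remaining rows (a2: 12>4); eliminate P3.
Column P5 is eliminated: P2 beats it against every remaining row (a2: 12>7).
Among the remaining strategies, none is strictly dominated by another pure strategy of the same player, so the elimination stops.
Surviving strategies — Country A: {a2}; Country B: {P2}.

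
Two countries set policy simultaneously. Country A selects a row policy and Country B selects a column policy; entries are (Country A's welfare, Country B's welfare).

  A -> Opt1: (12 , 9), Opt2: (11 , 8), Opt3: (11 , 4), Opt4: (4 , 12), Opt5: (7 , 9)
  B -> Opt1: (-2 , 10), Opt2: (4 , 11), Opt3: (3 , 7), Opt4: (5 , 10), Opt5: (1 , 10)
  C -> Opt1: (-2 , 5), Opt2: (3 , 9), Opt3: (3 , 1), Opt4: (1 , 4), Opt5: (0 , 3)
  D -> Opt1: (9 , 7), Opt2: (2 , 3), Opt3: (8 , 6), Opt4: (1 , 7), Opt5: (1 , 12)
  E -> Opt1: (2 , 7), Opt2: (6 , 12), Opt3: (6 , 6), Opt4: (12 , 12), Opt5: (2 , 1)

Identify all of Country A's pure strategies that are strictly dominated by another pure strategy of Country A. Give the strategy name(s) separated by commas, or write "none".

Nothing dominates A: B at Opt1 (12>-2); C at Opt1 (12>-2); D at Opt1 (12>9); E at Opt1 (12>2).
B is strictly dominated by E (Opt1: 2>-2, Opt2: 6>4, Opt3: 6>3, Opt4: 12>5, Opt5: 2>1).
C is strictly dominated by A (Opt1: 12>-2, Opt2: 11>3, Opt3: 11>3, Opt4: 4>1, Opt5: 7>0).
A strictly dominates D — Opt1: 12>9, Opt2: 11>2, Opt3: 11>8, Opt4: 4>1, Opt5: 7>1.
E: no other strategy beats it everywhere (A at Opt4 (12>4); B at Opt1 (2>-2); C at Opt1 (2>-2); D at Opt2 (6>2)).

B, C, D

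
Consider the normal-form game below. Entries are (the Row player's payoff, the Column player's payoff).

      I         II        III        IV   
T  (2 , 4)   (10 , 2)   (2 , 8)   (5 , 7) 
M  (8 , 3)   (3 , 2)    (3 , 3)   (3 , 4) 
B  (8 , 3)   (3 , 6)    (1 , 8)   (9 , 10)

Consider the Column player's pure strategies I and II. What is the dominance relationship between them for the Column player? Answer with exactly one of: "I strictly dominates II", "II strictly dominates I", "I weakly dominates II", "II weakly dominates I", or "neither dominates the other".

I's payoffs vs II's, by the Row player's action — T: 4>2, M: 3>2, B: 3<6.
I does better at T, M but worse at B; neither strategy dominates the other.

neither dominates the other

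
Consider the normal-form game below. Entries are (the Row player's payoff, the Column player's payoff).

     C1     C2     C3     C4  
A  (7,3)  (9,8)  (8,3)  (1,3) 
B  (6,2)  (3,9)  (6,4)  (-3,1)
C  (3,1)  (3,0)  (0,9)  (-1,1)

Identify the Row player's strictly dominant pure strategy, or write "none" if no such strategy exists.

A

A vs B: C1: 7>6, C2: 9>3, C3: 8>6, C4: 1>-3.
A vs C: C1: 7>3, C2: 9>3, C3: 8>0, C4: 1>-1.
A strictly beats every other strategy against every opponent action, so it is strictly dominant.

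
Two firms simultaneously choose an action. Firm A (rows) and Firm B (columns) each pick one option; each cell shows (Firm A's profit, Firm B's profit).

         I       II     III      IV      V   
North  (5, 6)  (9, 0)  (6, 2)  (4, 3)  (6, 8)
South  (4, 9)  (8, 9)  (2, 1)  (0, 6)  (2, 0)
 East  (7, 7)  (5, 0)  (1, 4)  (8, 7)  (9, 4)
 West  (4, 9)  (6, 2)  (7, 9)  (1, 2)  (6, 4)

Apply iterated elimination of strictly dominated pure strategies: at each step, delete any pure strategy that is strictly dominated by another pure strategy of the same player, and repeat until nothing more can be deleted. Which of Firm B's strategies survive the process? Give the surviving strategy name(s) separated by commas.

For Firm A, North strictly dominates South on the remaining columns (I: 5>4, II: 9>8, III: 6>2, IV: 4>0, V: 6>2); eliminate South.
Firm B's strategy II is strictly dominated by I (North: 6>0, East: 7>0, West: 9>2) and is removed.
Among the remaining strategies, none is strictly dominated by another pure strategy of the same player, so the elimination stops.
Surviving strategies — Firm A: {North, East, West}; Firm B: {I, III, IV, V}.

I, III, IV, V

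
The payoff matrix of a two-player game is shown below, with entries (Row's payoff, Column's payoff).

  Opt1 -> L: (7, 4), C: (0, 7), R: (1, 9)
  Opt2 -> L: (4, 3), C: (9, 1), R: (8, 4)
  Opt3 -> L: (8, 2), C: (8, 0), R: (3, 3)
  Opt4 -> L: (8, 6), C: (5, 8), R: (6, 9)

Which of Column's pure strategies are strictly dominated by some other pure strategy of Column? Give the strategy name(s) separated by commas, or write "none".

L, C

L is strictly dominated by R (Opt1: 9>4, Opt2: 4>3, Opt3: 3>2, Opt4: 9>6).
C: dominated, since R does at least as well everywhere (Opt1: 9>7, Opt2: 4>1, Opt3: 3>0, Opt4: 9>8).
R is not dominated — it holds its own against L at Opt1 (9>4); C at Opt1 (9>7).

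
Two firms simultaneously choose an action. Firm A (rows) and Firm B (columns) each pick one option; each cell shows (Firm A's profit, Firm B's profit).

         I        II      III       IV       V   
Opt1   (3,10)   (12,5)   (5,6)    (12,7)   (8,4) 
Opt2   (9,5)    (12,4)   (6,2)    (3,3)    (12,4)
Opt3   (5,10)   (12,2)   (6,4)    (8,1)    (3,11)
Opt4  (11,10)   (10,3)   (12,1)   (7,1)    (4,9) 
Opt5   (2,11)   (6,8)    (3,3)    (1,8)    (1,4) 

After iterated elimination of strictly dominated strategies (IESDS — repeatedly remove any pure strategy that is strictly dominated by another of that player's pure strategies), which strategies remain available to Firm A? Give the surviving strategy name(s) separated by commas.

For Firm A, Opt1 strictly dominates Opt5 on the remaining columns (I: 3>2, II: 12>6, III: 5>3, IV: 12>1, V: 8>1); eliminate Opt5.
For Firm B, I strictly dominates II on the remaining rows (Opt1: 10>5, Opt2: 5>4, Opt3: 10>2, Opt4: 10>3); eliminate II.
Column III is eliminated: I beats it against every remaining row (Opt1: 10>6, Opt2: 5>2, Opt3: 10>4, Opt4: 10>1).
For Firm B, I strictly dominates IV on the remaining rows (Opt1: 10>7, Opt2: 5>3, Opt3: 10>1, Opt4: 10>1); eliminate IV.
For Firm A, Opt2 strictly dominates Opt1 on the remaining columns (I: 9>3, V: 12>8); eliminate Opt1.
Firm A's strategy Opt3 is strictly dominated by Opt2 (I: 9>5, V: 12>3) and is removed.
For Firm B, I strictly dominates V on the remaining rows (Opt2: 5>4, Opt4: 10>9); eliminate V.
Firm A's strategy Opt2 is strictly dominated by Opt4 (I: 11>9) and is removed.
Among the remaining strategies, none is strictly dominated by another pure strategy of the same player, so the elimination stops.
Surviving strategies — Firm A: {Opt4}; Firm B: {I}.

Opt4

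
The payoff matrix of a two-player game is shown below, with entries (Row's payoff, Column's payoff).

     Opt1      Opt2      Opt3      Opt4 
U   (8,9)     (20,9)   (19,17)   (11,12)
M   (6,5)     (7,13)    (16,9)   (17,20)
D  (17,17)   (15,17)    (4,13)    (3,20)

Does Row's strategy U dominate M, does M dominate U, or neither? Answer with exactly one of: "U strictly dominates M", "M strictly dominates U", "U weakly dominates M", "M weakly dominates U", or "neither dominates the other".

Compare U to M across each opponent action: Opt1: 8>6, Opt2: 20>7, Opt3: 19>16, Opt4: 11<17.
U does better at Opt1, Opt2, Opt3 but worse at Opt4; neither strategy dominates the other.

neither dominates the other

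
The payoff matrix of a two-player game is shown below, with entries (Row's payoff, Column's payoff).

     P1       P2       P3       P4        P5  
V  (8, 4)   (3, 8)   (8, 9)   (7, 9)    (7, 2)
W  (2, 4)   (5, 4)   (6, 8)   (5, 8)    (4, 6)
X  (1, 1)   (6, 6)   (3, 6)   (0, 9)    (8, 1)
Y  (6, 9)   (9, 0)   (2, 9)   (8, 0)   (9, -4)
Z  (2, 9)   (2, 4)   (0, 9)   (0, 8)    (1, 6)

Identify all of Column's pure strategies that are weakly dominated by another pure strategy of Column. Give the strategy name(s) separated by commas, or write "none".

P1 is weakly dominated by P3 (V: 9>4, W: 8>4, X: 6>1, Y: 9=9, Z: 9=9).
P2: dominated, since P3 does at least as well everywhere (V: 9>8, W: 8>4, X: 6=6, Y: 9>0, Z: 9>4).
Nothing dominates P3: P1 at V (9>4); P2 at V (9>8); P4 at Y (9>0); P5 at V (9>2).
P4: no other strategy beats it everywhere (P1 at V (9>4); P2 at V (9>8); P3 at X (9>6); P5 at V (9>2)).
P3 weakly dominates P5 — V: 9>2, W: 8>6, X: 6>1, Y: 9>-4, Z: 9>6.

P1, P2, P5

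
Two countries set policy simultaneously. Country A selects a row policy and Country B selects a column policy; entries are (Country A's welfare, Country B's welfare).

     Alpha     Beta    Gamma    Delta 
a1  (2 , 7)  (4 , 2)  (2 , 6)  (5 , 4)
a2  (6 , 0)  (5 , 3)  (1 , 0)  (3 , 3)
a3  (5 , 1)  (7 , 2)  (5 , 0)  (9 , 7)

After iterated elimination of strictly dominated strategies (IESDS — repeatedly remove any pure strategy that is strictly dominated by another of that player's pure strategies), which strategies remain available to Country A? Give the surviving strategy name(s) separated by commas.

a3

For Country A, a3 strictly dominates a1 on the remaining columns (Alpha: 5>2, Beta: 7>4, Gamma: 5>2, Delta: 9>5); eliminate a1.
For Country B, Beta strictly dominates Alpha on the remaining rows (a2: 3>0, a3: 2>1); eliminate Alpha.
For Country A, a3 strictly dominates a2 on the remaining columns (Beta: 7>5, Gamma: 5>1, Delta: 9>3); eliminate a2.
For Country B, Delta strictly dominates Beta on the remaining rows (a3: 7>2); eliminate Beta.
Country B's strategy Gamma is strictly dominated by Delta (a3: 7>0) and is removed.
Among the remaining strategies, none is strictly dominated by another pure strategy of the same player, so the elimination stops.
Surviving strategies — Country A: {a3}; Country B: {Delta}.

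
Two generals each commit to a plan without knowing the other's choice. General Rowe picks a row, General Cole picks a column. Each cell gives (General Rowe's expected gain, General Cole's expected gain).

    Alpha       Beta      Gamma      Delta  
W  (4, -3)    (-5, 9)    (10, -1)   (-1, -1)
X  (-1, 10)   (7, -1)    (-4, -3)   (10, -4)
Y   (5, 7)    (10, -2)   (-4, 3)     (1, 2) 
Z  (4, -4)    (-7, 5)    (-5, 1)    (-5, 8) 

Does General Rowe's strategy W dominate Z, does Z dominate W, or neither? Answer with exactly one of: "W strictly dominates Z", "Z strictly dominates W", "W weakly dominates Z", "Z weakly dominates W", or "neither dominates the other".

W's payoffs vs Z's, by General Cole's action — Alpha: 4=4, Beta: -5>-7, Gamma: 10>-5, Delta: -1>-5.
W is at least as good everywhere and strictly better somewhere (tied only at Alpha), so W weakly but not strictly dominates Z.

W weakly dominates Z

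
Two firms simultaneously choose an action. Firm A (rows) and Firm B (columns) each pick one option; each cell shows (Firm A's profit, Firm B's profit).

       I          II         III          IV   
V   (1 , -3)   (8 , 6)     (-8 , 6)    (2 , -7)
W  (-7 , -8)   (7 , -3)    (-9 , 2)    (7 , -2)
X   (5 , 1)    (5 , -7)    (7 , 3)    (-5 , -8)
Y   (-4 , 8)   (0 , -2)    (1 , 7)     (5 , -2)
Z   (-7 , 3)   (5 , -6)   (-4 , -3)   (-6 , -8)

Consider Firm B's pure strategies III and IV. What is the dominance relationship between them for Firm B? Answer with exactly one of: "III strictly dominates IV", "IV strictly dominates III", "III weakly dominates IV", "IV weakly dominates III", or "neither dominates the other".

III strictly dominates IV

III's payoffs vs IV's, by Firm A's action — V: 6>-7, W: 2>-2, X: 3>-8, Y: 7>-2, Z: -3>-8.
III gives a strictly higher payoff against every action of Firm A, so III strictly dominates IV.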